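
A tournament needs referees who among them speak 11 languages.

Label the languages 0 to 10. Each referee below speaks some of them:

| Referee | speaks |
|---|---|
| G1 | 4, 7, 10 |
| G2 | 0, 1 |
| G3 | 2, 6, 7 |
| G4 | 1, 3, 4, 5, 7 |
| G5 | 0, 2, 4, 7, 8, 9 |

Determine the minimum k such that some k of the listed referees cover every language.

4

Take {G1, G3, G4, G5}. Their union is {0, 1, 2, 3, 4, 5, 6, 7, 8, 9, 10}, which is all 11 languages.
No 3 of the 5 referees cover everything (all 10 combinations miss at least one language), so 4 is optimal.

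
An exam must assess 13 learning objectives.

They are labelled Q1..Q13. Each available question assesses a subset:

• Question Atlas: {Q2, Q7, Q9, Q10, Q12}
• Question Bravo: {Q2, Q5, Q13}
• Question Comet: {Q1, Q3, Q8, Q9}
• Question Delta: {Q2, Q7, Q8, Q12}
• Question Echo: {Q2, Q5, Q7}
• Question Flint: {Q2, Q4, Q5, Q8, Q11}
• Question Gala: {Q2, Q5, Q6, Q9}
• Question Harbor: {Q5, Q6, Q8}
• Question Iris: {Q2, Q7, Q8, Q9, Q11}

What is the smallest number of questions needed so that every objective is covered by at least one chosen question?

5

Take {Atlas, Bravo, Comet, Flint, Gala}. Their union is {Q1, Q2, Q3, Q4, Q5, Q6, Q7, Q8, Q9, Q10, Q11, Q12, Q13}, which is all 13 objectives.
No 4 of the 9 questions cover everything (all 126 combinations miss at least one objective), so 5 is optimal.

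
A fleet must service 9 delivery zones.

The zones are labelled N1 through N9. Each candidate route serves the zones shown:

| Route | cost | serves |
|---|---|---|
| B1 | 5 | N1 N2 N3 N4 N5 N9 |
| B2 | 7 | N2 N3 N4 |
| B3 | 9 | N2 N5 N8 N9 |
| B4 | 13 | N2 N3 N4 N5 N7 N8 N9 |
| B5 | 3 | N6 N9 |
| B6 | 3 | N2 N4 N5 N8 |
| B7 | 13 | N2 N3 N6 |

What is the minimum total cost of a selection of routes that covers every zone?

B1, B4, B5 together cover every zone (B1 ∪ B4 ∪ B5 = {N1, N2, N3, N4, N5, N6, N7, N8, N9}); total cost 5 + 13 + 3 = 21.
The greedy pick B6, B5, B1, B4 costs 24; no covering selection beats 21.

21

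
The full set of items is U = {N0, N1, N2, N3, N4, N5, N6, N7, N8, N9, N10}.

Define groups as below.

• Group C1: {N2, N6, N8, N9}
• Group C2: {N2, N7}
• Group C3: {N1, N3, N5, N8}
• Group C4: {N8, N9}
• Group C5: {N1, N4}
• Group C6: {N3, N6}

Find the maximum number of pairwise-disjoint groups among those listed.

4

C2, C4, C5, C6 are pairwise disjoint (C2={N2,N7}; C4={N8,N9}; C5={N1,N4}; C6={N3,N6}).
Every remaining group overlaps one of these, and no 5 of the listed groups are pairwise disjoint, so 4 is the maximum.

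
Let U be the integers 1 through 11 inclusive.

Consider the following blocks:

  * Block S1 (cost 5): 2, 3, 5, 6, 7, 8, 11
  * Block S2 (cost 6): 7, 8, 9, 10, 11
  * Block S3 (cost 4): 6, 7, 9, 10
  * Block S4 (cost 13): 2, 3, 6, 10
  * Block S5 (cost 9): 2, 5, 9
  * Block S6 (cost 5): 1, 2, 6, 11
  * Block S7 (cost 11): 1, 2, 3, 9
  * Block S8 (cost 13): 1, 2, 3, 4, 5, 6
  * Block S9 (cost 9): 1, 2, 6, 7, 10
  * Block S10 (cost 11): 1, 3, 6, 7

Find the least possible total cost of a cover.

S2, S8 together cover every point (S2 ∪ S8 = {1, 2, 3, 4, 5, 6, 7, 8, 9, 10, 11}); total cost 6 + 13 = 19.
The greedy pick S1, S3, S6, S8 costs 27; no covering selection beats 19.

19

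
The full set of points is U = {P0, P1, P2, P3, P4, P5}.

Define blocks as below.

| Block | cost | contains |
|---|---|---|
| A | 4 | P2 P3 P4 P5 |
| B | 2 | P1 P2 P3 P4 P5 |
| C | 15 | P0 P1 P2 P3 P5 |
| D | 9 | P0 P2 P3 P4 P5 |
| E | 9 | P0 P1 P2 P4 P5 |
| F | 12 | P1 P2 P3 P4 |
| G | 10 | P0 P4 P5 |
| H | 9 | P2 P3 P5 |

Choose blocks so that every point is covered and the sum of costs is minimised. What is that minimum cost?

B, E together cover every point (B ∪ E = {P0, P1, P2, P3, P4, P5}); total cost 2 + 9 = 11.
No covering selection has total cost below 11.

11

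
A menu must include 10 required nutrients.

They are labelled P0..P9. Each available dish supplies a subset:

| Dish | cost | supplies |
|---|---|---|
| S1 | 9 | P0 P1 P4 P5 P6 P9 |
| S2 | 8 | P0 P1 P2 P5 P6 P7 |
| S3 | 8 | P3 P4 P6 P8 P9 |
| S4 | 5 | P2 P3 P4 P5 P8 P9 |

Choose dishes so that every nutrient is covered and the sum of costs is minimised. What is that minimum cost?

13

S2, S4 together cover every nutrient (S2 ∪ S4 = {P0, P1, P2, P3, P4, P5, P6, P7, P8, P9}); total cost 8 + 5 = 13.
No covering selection has total cost below 13.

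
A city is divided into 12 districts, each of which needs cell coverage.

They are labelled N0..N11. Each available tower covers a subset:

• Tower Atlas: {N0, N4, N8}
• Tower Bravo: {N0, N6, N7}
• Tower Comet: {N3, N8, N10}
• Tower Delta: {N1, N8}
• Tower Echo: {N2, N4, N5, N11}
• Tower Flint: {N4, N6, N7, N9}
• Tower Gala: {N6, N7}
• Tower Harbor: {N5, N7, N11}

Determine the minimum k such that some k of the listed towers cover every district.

5

Take {Atlas, Comet, Delta, Echo, Flint}. Their union is {N0, N1, N2, N3, N4, N5, N6, N7, N8, N9, N10, N11}, which is all 12 districts.
No 4 of the 8 towers cover everything (all 70 combinations miss at least one district), so 5 is optimal.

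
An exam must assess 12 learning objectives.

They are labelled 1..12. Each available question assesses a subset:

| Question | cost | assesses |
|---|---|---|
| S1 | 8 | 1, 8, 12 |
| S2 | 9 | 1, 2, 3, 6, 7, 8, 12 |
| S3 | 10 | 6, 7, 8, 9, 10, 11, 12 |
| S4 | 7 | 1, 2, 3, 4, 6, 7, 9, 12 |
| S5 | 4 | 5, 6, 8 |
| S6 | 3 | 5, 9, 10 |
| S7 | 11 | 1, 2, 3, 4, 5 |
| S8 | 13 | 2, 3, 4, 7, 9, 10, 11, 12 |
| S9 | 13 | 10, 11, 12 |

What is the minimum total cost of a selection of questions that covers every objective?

S3, S4, S6 together cover every objective (S3 ∪ S4 ∪ S6 = {1, 2, 3, 4, 5, 6, 7, 8, 9, 10, 11, 12}); total cost 10 + 7 + 3 = 20.
The greedy pick S4, S6, S5, S3 costs 24; no covering selection beats 20.

20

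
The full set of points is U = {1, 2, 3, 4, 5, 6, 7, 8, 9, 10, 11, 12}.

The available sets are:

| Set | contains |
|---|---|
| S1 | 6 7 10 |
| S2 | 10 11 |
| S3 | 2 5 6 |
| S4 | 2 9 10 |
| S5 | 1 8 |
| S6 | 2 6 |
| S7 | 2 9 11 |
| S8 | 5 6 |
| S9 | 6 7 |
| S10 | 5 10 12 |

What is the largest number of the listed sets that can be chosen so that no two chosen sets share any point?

4

S5, S7, S9, S10 are pairwise disjoint (S5={1,8}; S7={2,9,11}; S9={6,7}; S10={5,10,12}).
Every remaining set overlaps one of these, and no 5 of the listed sets are pairwise disjoint, so 4 is the maximum.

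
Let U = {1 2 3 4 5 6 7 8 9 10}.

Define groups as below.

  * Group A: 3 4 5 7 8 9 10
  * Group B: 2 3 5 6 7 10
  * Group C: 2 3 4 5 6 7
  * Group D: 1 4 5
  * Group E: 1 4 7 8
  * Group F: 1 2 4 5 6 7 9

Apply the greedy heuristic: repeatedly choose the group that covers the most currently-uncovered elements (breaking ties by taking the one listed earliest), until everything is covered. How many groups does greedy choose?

Greedy: pick A (covers 7 new) → pick F (covers 3 new). Total picks: 2.

2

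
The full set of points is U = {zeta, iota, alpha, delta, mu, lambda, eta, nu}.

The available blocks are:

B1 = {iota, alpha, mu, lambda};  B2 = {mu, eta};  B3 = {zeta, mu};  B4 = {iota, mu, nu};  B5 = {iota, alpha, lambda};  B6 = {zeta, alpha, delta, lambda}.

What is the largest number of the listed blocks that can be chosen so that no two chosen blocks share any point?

2

B2, B6 are pairwise disjoint (B2={mu,eta}; B6={zeta,alpha,delta,lambda}).
Every remaining block overlaps one of these, and no 3 of the listed blocks are pairwise disjoint, so 2 is the maximum.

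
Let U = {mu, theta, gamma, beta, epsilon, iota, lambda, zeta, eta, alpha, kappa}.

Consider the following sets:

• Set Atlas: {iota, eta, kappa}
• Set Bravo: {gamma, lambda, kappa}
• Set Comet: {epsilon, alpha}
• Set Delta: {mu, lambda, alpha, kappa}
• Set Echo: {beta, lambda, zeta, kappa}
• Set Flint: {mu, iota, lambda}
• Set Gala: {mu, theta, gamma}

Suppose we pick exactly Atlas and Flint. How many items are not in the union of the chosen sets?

6

Union of Atlas, Flint = {mu, iota, lambda, eta, kappa}.
Not covered: theta, gamma, beta, epsilon, zeta, alpha — 6 items.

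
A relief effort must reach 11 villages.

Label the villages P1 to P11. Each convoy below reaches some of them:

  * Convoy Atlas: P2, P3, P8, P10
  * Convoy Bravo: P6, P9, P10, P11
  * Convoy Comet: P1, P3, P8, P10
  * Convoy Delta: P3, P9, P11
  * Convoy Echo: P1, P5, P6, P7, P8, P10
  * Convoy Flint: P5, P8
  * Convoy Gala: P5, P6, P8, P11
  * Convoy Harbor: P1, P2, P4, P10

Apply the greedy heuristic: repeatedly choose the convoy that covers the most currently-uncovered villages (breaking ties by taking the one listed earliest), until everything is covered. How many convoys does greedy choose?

3

Greedy: pick Echo (covers 6 new) → pick Delta (covers 3 new) → pick Harbor (covers 2 new). Total picks: 3.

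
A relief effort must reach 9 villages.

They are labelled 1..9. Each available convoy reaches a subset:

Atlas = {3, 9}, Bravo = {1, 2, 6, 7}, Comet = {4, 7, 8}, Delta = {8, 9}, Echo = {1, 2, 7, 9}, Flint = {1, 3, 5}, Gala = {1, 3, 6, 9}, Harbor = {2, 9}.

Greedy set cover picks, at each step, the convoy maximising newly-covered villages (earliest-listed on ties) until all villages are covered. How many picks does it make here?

Greedy: pick Bravo (covers 4 new) → pick Atlas (covers 2 new) → pick Comet (covers 2 new) → pick Flint (covers 1 new). Total picks: 4.

4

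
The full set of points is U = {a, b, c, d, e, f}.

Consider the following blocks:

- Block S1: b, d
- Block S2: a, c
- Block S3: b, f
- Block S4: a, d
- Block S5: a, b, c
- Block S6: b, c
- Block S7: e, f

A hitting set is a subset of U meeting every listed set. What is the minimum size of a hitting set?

H = {a, b, e} meets every block (each contains at least one member of H), and |H| = 3.
The blocks S4, S6, S7 are pairwise disjoint, so any hitting set needs a separate point for each — at least 3. Hence 3 is optimal.

3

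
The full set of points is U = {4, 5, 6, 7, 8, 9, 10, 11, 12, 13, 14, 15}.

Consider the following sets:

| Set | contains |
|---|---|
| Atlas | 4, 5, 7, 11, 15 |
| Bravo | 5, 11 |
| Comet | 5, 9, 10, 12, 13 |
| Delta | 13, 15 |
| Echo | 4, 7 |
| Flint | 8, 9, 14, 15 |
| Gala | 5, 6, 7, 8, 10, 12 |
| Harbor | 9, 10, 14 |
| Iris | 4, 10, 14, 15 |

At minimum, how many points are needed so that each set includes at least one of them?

H = {5, 7, 9, 15} meets every set (each contains at least one member of H), and |H| = 4.
The sets Bravo, Delta, Echo, Harbor are pairwise disjoint, so any hitting set needs a separate point for each — at least 4. Hence 4 is optimal.

4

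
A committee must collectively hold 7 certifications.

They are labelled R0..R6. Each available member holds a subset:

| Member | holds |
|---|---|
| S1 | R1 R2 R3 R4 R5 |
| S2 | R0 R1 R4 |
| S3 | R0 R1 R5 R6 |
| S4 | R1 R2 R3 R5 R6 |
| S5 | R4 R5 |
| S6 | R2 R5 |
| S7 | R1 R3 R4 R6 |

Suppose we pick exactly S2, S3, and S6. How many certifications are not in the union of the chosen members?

1

Union of S2, S3, S6 = {R0, R1, R2, R4, R5, R6}.
Not covered: R3 — 1 certification.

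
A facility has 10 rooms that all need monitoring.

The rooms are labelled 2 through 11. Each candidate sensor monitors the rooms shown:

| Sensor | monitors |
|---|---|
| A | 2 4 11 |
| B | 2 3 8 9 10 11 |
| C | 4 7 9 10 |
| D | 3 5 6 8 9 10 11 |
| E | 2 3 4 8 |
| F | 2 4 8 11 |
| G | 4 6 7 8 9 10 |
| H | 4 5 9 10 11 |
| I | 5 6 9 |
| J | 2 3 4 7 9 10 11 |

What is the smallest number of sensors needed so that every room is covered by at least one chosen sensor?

2

D and J together: D ∪ J = {2, 3, 4, 5, 6, 7, 8, 9, 10, 11} — every room is covered.
No single sensor has all 10 rooms (the largest, D, has 7), so 2 is optimal.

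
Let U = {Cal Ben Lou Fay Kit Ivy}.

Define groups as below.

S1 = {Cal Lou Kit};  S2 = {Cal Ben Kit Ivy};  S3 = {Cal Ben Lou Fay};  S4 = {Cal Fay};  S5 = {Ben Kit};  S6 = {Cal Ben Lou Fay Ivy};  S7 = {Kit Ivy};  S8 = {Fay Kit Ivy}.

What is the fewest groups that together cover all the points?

2

S2 and S6 cover everything between them: the union {Cal, Ben, Lou, Fay, Kit, Ivy} is all of U.
No single group has all 6 points (the largest, S6, has 5), so 2 is optimal.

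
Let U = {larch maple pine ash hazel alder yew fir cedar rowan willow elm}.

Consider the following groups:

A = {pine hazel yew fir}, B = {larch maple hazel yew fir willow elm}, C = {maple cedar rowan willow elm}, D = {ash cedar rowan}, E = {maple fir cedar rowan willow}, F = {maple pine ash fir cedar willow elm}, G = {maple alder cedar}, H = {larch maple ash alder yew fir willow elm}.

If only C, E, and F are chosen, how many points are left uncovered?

4

Union of C, E, F = {maple, pine, ash, fir, cedar, rowan, willow, elm}.
Not covered: larch, hazel, alder, yew — 4 points.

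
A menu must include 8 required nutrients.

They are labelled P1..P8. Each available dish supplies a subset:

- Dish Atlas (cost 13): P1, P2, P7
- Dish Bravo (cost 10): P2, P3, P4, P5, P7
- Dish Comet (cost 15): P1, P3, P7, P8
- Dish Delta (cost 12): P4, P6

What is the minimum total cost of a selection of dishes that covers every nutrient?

37

Bravo, Comet, Delta together cover every nutrient (Bravo ∪ Comet ∪ Delta = {P1, P2, P3, P4, P5, P6, P7, P8}); total cost 10 + 15 + 12 = 37.
No covering selection has total cost below 37.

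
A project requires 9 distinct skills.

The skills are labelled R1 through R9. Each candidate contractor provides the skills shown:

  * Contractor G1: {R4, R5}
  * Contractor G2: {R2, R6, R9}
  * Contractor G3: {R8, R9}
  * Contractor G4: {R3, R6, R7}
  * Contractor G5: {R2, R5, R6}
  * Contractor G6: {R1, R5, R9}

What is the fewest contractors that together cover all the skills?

Take {G1, G3, G4, G5, G6}. Their union is {R1, R2, R3, R4, R5, R6, R7, R8, R9}, which is all 9 skills.
No 4 of the 6 contractors cover everything (all 15 combinations miss at least one skill), so 5 is optimal.

5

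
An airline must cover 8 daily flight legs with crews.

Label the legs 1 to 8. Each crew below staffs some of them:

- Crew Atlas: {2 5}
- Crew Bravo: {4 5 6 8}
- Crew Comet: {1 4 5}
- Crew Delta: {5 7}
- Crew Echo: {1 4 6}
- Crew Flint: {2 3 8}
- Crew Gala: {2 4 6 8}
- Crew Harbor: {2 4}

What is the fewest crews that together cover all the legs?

Take {Delta, Echo, Flint}. Their union is {1, 2, 3, 4, 5, 6, 7, 8}, which is all 8 legs.
Only Flint contains 3, so Flint is forced; the remaining 5 legs need at least 2 more crews (each remaining crew adds at most 3) — so at least 3 crews are needed, and 3 is optimal.

3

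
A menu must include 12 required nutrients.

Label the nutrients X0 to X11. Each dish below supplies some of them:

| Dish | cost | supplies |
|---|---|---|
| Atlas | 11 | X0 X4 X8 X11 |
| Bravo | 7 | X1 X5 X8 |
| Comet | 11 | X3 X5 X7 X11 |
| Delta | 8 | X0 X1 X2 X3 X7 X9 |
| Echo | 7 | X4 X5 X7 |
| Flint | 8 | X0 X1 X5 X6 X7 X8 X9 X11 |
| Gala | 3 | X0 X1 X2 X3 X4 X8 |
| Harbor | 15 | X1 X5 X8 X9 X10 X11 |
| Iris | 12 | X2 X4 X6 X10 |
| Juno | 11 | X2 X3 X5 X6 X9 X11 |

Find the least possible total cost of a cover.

Flint, Gala, Iris together cover every nutrient (Flint ∪ Gala ∪ Iris = {X0, X1, X2, X3, X4, X5, X6, X7, X8, X9, X10, X11}); total cost 8 + 3 + 12 = 23.
No covering selection has total cost below 23.

23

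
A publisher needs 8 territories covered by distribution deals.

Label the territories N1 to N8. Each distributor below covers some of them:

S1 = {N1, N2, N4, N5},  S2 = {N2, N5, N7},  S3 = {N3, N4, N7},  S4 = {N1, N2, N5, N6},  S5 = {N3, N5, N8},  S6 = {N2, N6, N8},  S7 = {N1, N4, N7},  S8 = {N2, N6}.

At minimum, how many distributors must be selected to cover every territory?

3

S3 and S4 and S6 together: S3 ∪ S4 ∪ S6 = {N1, N2, N3, N4, N5, N6, N7, N8} — every territory is covered.
No 2 of the 8 distributors cover everything (all 28 combinations miss at least one territory), so 3 is optimal.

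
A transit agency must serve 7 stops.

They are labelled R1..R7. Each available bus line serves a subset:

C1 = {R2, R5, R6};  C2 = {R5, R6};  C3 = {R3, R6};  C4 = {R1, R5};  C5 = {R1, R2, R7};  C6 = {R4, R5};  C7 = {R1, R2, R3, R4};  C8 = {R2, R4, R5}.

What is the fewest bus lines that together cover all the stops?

3

C1 and C5 and C7 together: C1 ∪ C5 ∪ C7 = {R1, R2, R3, R4, R5, R6, R7} — every stop is covered.
Only C5 contains R7, so C5 is forced; the remaining 4 stops need at least 2 more bus lines (each remaining bus line adds at most 2) — so at least 3 bus lines are needed, and 3 is optimal.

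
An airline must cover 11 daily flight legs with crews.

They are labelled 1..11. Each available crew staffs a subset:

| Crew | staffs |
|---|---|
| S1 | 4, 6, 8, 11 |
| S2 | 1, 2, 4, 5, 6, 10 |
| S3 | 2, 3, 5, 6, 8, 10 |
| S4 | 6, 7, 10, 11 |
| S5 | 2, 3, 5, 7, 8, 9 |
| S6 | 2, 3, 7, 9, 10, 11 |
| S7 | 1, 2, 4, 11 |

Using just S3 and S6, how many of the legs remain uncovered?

Union of S3, S6 = {2, 3, 5, 6, 7, 8, 9, 10, 11}.
Not covered: 1, 4 — 2 legs.

2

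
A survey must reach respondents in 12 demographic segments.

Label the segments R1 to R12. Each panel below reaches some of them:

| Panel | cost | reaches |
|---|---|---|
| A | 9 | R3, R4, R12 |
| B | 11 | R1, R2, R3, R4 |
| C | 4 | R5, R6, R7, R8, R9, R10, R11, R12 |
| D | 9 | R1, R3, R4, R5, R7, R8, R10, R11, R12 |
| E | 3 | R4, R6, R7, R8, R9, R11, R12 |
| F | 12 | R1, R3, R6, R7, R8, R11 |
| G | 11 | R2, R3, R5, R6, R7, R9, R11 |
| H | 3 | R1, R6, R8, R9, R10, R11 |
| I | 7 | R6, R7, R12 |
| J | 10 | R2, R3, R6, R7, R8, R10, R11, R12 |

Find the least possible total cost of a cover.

B, C together cover every segment (B ∪ C = {R1, R2, R3, R4, R5, R6, R7, R8, R9, R10, R11, R12}); total cost 11 + 4 = 15.
The greedy pick E, H, G costs 17; no covering selection beats 15.

15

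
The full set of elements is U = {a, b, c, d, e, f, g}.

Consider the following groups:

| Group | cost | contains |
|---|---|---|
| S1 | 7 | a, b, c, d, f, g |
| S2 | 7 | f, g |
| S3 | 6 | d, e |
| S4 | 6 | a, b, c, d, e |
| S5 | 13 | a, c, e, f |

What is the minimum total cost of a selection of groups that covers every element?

13

S1, S3 together cover every element (S1 ∪ S3 = {a, b, c, d, e, f, g}); total cost 7 + 6 = 13.
No covering selection has total cost below 13.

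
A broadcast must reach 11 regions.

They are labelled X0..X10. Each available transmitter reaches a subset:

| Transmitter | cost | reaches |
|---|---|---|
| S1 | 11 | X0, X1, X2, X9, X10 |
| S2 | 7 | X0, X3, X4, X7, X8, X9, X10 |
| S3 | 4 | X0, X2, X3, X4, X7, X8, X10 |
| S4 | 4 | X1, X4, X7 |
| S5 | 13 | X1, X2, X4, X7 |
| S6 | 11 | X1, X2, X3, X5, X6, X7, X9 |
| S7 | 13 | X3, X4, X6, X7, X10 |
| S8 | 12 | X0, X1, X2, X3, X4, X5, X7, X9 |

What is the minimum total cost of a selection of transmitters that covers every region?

15

S3, S6 together cover every region (S3 ∪ S6 = {X0, X1, X2, X3, X4, X5, X6, X7, X8, X9, X10}); total cost 4 + 11 = 15.
No covering selection has total cost below 15.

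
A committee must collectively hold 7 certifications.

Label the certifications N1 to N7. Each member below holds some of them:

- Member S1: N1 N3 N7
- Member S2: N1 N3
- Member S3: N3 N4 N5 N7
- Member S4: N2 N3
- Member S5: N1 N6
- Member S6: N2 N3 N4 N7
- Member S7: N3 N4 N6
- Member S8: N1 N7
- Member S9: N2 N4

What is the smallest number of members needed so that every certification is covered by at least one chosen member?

3

Take {S3, S4, S5}. Their union is {N1, N2, N3, N4, N5, N6, N7}, which is all 7 certifications.
Only S3 contains N5, so S3 is forced; the remaining 3 certifications need at least 2 more members (each remaining member adds at most 2) — so at least 3 members are needed, and 3 is optimal.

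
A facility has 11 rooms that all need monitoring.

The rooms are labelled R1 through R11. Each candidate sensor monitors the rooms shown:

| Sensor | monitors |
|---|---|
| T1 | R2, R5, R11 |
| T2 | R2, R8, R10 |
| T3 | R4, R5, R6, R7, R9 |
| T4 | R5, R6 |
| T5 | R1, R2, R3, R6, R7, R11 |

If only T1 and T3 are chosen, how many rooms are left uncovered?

4

Union of T1, T3 = {R2, R4, R5, R6, R7, R9, R11}.
Not covered: R1, R3, R8, R10 — 4 rooms.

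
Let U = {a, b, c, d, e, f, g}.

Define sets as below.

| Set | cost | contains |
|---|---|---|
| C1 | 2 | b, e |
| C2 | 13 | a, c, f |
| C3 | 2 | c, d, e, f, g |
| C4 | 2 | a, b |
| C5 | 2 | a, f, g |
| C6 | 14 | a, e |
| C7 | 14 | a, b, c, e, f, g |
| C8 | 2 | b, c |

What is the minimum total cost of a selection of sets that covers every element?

4

C3, C4 together cover every element (C3 ∪ C4 = {a, b, c, d, e, f, g}); total cost 2 + 2 = 4.
No covering selection has total cost below 4.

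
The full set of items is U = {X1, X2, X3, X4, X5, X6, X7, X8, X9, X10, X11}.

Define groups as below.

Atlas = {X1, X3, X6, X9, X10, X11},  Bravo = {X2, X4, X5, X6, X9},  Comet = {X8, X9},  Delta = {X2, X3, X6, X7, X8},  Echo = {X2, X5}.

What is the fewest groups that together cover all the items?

3

Atlas and Bravo and Delta together: Atlas ∪ Bravo ∪ Delta = {X1, X2, X3, X4, X5, X6, X7, X8, X9, X10, X11} — every item is covered.
Only Atlas contains X1, so Atlas is forced; the remaining 5 items need at least 2 more groups (each remaining group adds at most 3) — so at least 3 groups are needed, and 3 is optimal.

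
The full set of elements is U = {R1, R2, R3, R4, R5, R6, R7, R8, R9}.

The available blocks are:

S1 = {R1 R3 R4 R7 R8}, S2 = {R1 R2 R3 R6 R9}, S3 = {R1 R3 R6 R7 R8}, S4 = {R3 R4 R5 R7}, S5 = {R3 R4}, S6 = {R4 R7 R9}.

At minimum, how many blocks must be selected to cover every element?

3

S2, S3, and S4 cover everything between them: the union {R1, R2, R3, R4, R5, R6, R7, R8, R9} is all of U.
Only S2 contains R2, so S2 is forced; the remaining 4 elements need at least 2 more blocks (each remaining block adds at most 3) — so at least 3 blocks are needed, and 3 is optimal.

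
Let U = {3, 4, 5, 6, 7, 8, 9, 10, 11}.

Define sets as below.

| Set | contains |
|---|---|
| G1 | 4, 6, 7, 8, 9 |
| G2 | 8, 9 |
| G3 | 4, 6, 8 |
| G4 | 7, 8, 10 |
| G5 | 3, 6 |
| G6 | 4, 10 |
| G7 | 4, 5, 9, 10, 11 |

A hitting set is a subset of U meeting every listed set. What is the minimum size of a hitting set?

Take H = {6, 8, 10}. Each listed set contains at least one of these, so H is a hitting set of size 3.
The sets G2, G5, G6 are pairwise disjoint, so any hitting set needs a separate point for each — at least 3. Hence 3 is optimal.

3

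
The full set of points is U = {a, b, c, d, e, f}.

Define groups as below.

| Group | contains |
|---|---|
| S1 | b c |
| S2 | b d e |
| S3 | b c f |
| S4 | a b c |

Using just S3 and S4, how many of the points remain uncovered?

Union of S3, S4 = {a, b, c, f}.
Not covered: d, e — 2 points.

2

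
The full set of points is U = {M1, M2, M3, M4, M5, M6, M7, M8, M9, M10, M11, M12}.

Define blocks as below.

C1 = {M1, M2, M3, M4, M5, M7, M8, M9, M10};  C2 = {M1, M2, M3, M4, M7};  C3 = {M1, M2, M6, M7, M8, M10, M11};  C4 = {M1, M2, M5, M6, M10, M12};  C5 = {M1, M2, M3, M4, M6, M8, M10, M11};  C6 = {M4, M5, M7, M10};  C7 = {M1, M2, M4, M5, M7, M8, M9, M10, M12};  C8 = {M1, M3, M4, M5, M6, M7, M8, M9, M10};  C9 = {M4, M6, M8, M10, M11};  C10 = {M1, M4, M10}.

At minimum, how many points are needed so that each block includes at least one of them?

H = {M4, M6} meets every block (each contains at least one member of H), and |H| = 2.
No single point lies in every block, so at least 2 are needed and 2 is optimal.

2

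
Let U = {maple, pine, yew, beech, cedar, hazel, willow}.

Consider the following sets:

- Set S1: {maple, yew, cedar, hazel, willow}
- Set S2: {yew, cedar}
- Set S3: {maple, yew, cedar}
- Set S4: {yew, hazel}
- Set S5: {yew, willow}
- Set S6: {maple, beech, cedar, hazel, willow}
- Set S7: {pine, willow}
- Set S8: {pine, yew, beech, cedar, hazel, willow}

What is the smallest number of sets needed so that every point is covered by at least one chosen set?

2

S1 and S8 together: S1 ∪ S8 = {maple, pine, yew, beech, cedar, hazel, willow} — every point is covered.
No single set has all 7 points (the largest, S8, has 6), so 2 is optimal.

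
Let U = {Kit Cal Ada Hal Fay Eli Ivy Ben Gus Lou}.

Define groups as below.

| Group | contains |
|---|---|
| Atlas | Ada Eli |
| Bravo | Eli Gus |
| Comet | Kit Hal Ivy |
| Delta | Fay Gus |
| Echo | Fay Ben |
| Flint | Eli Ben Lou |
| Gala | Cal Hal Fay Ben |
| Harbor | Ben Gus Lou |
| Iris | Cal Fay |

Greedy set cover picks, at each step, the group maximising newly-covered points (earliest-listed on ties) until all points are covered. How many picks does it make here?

Greedy: pick Gala (covers 4 new) → pick Atlas (covers 2 new) → pick Comet (covers 2 new) → pick Harbor (covers 2 new). Total picks: 4.

4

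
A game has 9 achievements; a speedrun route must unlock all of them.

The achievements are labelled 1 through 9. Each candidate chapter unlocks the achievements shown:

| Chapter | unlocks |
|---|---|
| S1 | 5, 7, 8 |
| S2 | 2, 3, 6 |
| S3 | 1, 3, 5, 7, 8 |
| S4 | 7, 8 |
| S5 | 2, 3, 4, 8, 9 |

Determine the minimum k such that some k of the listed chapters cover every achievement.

S2 and S3 and S5 together: S2 ∪ S3 ∪ S5 = {1, 2, 3, 4, 5, 6, 7, 8, 9} — every achievement is covered.
Only S3 contains 1, so S3 is forced; the remaining 4 achievements need at least 2 more chapters (each remaining chapter adds at most 3) — so at least 3 chapters are needed, and 3 is optimal.

3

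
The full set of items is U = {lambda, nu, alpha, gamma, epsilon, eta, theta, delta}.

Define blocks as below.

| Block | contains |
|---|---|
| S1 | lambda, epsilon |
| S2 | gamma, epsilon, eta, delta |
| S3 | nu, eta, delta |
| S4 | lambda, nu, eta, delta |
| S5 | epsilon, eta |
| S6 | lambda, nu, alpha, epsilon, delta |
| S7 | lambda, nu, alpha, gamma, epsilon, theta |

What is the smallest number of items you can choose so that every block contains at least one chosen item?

2

Take H = {nu, epsilon}. Each listed block contains at least one of these, so H is a hitting set of size 2.
The blocks S1, S3 are pairwise disjoint, so any hitting set needs a separate item for each — at least 2. Hence 2 is optimal.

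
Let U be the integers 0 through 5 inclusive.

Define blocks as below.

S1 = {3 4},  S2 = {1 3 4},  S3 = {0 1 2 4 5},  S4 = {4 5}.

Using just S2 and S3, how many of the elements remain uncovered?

Union of S2, S3 = {0, 1, 2, 3, 4, 5} — that's every element, so 0 are uncovered.

0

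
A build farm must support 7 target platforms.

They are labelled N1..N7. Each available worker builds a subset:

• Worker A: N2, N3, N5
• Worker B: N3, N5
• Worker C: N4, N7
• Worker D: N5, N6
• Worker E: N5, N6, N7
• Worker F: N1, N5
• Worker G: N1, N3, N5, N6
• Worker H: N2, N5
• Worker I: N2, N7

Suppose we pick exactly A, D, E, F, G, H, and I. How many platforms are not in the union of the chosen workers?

1

Union of A, D, E, F, G, H, I = {N1, N2, N3, N5, N6, N7}.
Not covered: N4 — 1 platform.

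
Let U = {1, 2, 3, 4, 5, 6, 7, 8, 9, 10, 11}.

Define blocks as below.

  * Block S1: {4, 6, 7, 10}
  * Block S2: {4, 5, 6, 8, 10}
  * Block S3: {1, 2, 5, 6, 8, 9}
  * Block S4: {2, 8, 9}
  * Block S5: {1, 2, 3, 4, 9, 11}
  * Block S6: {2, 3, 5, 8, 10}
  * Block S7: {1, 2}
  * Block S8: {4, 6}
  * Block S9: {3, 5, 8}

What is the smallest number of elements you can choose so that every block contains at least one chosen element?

3

The 3 elements {2, 3, 4} hit every block.
The blocks S7, S8, S9 are pairwise disjoint, so any hitting set needs a separate element for each — at least 3. Hence 3 is optimal.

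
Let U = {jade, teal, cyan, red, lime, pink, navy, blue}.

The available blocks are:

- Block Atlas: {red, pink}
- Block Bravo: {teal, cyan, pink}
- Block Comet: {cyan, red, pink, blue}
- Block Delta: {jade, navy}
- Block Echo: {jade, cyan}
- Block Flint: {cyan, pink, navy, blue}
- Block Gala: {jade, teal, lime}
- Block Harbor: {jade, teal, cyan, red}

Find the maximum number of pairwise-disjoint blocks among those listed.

2

Atlas, Echo are pairwise disjoint (Atlas={red,pink}; Echo={jade,cyan}).
Every remaining block overlaps one of these, and no 3 of the listed blocks are pairwise disjoint, so 2 is the maximum.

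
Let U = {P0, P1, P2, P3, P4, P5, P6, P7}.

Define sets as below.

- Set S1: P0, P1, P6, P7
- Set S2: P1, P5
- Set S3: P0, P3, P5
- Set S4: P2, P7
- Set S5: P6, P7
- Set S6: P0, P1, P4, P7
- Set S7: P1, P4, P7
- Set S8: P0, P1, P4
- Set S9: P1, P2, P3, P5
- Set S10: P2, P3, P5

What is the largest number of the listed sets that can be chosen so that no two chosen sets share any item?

3

S5, S8, S10 are pairwise disjoint (S5={P6,P7}; S8={P0,P1,P4}; S10={P2,P3,P5}).
Every remaining set overlaps one of these, and no 4 of the listed sets are pairwise disjoint, so 3 is the maximum.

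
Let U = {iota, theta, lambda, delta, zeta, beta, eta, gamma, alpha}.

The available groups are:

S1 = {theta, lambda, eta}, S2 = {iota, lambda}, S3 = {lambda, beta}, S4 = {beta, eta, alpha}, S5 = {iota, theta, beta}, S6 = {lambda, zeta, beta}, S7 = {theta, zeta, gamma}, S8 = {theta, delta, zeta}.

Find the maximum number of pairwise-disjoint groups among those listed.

3

S2, S4, S7 are pairwise disjoint (S2={iota,lambda}; S4={beta,eta,alpha}; S7={theta,zeta,gamma}).
Every remaining group overlaps one of these, and no 4 of the listed groups are pairwise disjoint, so 3 is the maximum.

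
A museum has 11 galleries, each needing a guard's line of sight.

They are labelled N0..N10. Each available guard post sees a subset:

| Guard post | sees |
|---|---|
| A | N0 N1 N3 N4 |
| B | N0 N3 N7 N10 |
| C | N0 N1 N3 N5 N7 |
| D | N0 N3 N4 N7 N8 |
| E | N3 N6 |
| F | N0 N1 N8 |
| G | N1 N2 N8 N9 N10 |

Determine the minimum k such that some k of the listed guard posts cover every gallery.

4

A and C and E and G together: A ∪ C ∪ E ∪ G = {N0, N1, N2, N3, N4, N5, N6, N7, N8, N9, N10} — every gallery is covered.
No 3 of the 7 guard posts cover everything (all 35 combinations miss at least one gallery), so 4 is optimal.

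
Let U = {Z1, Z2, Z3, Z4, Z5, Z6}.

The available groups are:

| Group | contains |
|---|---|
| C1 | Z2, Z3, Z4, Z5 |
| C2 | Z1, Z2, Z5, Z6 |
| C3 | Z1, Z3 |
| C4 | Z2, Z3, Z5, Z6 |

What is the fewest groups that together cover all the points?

Take {C1, C2}. Their union is {Z1, Z2, Z3, Z4, Z5, Z6}, which is all 6 points.
No single group has all 6 points (the largest, C1, has 4), so 2 is optimal.

2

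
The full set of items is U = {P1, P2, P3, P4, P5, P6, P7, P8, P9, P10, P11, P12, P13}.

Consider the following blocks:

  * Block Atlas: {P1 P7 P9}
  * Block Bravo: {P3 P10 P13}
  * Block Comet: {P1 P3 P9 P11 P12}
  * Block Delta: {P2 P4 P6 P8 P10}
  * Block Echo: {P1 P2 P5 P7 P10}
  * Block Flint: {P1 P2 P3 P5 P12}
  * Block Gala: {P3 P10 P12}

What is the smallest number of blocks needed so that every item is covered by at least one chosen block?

4

Take {Bravo, Comet, Delta, Echo}. Their union is {P1, P2, P3, P4, P5, P6, P7, P8, P9, P10, P11, P12, P13}, which is all 13 items.
Only Bravo contains P13, so Bravo is forced; the remaining 10 items need at least 3 more blocks (each remaining block adds at most 4) — so at least 4 blocks are needed, and 4 is optimal.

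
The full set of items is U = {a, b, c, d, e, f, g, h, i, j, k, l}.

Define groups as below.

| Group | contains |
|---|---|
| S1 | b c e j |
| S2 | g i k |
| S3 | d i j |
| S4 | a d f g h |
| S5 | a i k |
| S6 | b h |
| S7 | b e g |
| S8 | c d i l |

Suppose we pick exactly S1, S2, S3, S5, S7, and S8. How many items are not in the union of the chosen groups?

Union of S1, S2, S3, S5, S7, S8 = {a, b, c, d, e, g, i, j, k, l}.
Not covered: f, h — 2 items.

2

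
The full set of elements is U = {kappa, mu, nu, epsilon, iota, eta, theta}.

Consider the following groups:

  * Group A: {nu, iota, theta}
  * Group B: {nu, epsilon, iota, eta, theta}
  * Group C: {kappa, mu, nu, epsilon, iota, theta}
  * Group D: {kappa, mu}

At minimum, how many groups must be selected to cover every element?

Take {B, C}. Their union is {kappa, mu, nu, epsilon, iota, eta, theta}, which is all 7 elements.
No single group has all 7 elements (the largest, C, has 6), so 2 is optimal.

2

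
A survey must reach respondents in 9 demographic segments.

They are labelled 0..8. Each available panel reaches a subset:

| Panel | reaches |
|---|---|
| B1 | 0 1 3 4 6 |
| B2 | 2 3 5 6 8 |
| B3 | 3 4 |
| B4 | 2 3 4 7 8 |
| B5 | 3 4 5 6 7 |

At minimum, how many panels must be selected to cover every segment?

3

B1 and B2 and B4 together: B1 ∪ B2 ∪ B4 = {0, 1, 2, 3, 4, 5, 6, 7, 8} — every segment is covered.
Only B1 contains 0, so B1 is forced; the remaining 4 segments need at least 2 more panels (each remaining panel adds at most 3) — so at least 3 panels are needed, and 3 is optimal.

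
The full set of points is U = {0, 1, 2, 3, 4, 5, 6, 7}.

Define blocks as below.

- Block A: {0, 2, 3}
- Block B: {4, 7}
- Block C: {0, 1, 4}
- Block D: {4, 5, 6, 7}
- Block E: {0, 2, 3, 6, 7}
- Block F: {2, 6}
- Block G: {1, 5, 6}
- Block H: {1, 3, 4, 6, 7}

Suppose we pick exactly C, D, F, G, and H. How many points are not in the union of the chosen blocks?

0

Union of C, D, F, G, H = {0, 1, 2, 3, 4, 5, 6, 7} — that's every point, so 0 are uncovered.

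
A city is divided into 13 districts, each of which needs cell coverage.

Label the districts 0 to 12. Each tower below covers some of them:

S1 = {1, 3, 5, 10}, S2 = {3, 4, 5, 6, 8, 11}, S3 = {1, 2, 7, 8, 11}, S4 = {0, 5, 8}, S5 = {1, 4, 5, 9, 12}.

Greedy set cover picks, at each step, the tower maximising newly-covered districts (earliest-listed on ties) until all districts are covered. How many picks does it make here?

Greedy: pick S2 (covers 6 new) → pick S3 (covers 3 new) → pick S5 (covers 2 new) → pick S1 (covers 1 new) → pick S4 (covers 1 new). Total picks: 5.

5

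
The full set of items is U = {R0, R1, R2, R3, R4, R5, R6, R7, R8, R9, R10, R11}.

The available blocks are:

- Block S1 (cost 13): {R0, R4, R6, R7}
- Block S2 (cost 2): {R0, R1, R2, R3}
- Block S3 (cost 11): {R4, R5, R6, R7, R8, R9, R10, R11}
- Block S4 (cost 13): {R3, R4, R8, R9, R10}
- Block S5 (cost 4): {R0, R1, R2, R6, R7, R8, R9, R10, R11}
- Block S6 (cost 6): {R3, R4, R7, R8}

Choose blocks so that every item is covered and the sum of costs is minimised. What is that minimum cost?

S2, S3 together cover every item (S2 ∪ S3 = {R0, R1, R2, R3, R4, R5, R6, R7, R8, R9, R10, R11}); total cost 2 + 11 = 13.
The greedy pick S5, S2, S3 costs 17; no covering selection beats 13.

13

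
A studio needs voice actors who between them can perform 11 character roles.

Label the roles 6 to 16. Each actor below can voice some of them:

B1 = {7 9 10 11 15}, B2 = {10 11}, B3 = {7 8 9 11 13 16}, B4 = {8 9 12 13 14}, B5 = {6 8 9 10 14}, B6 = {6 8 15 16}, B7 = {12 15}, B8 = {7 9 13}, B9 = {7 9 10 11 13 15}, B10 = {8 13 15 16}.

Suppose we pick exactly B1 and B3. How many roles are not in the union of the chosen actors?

Union of B1, B3 = {7, 8, 9, 10, 11, 13, 15, 16}.
Not covered: 6, 12, 14 — 3 roles.

3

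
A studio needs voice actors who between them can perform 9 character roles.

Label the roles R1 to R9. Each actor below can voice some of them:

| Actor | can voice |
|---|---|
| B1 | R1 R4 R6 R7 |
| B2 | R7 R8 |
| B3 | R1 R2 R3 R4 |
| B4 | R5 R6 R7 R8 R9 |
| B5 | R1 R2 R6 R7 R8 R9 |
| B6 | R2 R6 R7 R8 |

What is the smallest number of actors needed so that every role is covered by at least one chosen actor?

B3 and B4 together: B3 ∪ B4 = {R1, R2, R3, R4, R5, R6, R7, R8, R9} — every role is covered.
No single actor has all 9 roles (the largest, B5, has 6), so 2 is optimal.

2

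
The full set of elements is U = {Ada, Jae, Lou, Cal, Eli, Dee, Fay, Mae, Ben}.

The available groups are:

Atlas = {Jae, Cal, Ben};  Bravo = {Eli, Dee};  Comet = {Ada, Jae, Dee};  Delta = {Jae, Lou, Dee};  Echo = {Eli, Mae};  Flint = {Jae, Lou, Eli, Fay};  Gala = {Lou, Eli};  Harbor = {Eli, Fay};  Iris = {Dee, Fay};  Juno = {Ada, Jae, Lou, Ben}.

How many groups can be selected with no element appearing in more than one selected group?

Atlas, Echo, Iris are pairwise disjoint (Atlas={Jae,Cal,Ben}; Echo={Eli,Mae}; Iris={Dee,Fay}).
Every remaining group overlaps one of these, and no 4 of the listed groups are pairwise disjoint, so 3 is the maximum.

3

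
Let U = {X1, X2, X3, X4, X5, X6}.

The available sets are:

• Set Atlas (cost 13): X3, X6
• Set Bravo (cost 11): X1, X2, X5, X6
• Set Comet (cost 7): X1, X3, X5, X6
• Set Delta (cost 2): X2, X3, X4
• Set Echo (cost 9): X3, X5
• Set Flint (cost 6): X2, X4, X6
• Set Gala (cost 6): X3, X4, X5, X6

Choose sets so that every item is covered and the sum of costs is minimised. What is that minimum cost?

9

Comet, Delta together cover every item (Comet ∪ Delta = {X1, X2, X3, X4, X5, X6}); total cost 7 + 2 = 9.
No covering selection has total cost below 9.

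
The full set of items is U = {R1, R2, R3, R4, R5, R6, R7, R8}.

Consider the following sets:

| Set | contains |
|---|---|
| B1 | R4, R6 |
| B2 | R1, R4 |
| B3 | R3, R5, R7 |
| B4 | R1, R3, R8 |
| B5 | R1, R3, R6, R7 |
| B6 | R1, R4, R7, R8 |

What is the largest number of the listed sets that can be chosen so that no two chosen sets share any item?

B1, B4 are pairwise disjoint (B1={R4,R6}; B4={R1,R3,R8}).
Every remaining set overlaps one of these, and no 3 of the listed sets are pairwise disjoint, so 2 is the maximum.

2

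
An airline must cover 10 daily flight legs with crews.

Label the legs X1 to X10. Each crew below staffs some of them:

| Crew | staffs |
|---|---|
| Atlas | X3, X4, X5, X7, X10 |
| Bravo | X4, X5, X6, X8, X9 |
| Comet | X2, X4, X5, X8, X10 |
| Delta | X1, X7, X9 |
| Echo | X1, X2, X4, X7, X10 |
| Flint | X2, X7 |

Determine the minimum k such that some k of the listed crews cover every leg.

3

Take {Atlas, Bravo, Echo}. Their union is {X1, X2, X3, X4, X5, X6, X7, X8, X9, X10}, which is all 10 legs.
Only Atlas contains X3, so Atlas is forced; the remaining 5 legs need at least 2 more crews (each remaining crew adds at most 3) — so at least 3 crews are needed, and 3 is optimal.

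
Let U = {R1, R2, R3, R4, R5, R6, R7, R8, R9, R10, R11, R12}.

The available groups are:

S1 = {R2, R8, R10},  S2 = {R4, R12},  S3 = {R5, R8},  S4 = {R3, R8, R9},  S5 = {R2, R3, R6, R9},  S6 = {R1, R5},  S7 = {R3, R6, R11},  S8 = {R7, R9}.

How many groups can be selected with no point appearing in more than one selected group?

S1, S2, S6, S7, S8 are pairwise disjoint (S1={R2,R8,R10}; S2={R4,R12}; S6={R1,R5}; S7={R3,R6,R11}; S8={R7,R9}).
Every remaining group overlaps one of these, and no 6 of the listed groups are pairwise disjoint, so 5 is the maximum.

5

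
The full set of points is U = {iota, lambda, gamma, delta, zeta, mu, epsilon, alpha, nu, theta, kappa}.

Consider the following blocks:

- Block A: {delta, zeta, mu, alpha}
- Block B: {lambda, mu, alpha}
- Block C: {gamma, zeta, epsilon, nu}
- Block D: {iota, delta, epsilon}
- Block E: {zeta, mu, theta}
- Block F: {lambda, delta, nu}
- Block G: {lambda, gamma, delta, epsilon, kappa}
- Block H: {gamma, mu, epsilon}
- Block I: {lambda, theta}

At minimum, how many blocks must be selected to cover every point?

5

Take {A, C, D, G, I}. Their union is {iota, lambda, gamma, delta, zeta, mu, epsilon, alpha, nu, theta, kappa}, which is all 11 points.
No 4 of the 9 blocks cover everything (all 126 combinations miss at least one point), so 5 is optimal.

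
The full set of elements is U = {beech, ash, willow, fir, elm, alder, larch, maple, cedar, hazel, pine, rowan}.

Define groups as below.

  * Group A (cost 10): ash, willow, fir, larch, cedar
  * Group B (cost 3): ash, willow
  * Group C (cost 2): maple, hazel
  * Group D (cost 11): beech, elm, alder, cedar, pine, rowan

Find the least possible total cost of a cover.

A, C, D together cover every element (A ∪ C ∪ D = {beech, ash, willow, fir, elm, alder, larch, maple, cedar, hazel, pine, rowan}); total cost 10 + 2 + 11 = 23.
The greedy pick C, B, D, A costs 26; no covering selection beats 23.

23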